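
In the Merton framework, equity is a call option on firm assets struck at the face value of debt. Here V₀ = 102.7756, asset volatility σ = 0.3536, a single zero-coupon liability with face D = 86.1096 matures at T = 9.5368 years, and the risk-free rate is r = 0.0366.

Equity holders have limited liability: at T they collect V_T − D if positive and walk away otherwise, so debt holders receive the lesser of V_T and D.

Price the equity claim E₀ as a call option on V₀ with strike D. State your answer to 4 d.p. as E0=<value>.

d₁ = [ln(V₀/D) + (r + σ²/2)T] / (σ√T)
   = [ln(102.7756/86.1096) + (0.0366 + 0.5·0.3536²)·9.5368] / (0.3536·√9.5368)
   = [0.176927 + 0.945254] / 1.091977 = 1.027660
d₂ = d₁ − σ√T = 1.027660 − 1.091977 = -0.064317
N(d₁) = 0.847945,  N(d₂) = 0.474359,  e^(−rT) = 0.705360
E₀ = V₀·N(d₁) − D·e^(−rT)·N(d₂)
   = 102.7756·0.847945 − 86.1096·0.705360·0.474359 = 58.336332

E0=58.3363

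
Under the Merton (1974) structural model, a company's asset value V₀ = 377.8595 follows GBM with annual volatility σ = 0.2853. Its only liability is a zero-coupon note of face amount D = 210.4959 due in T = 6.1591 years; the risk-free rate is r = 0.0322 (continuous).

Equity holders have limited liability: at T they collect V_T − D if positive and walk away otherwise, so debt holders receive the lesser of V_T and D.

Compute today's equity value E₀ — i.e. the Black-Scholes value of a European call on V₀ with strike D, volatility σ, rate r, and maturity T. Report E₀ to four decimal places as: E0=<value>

d₁ = [ln(V₀/D) + (r + σ²/2)T] / (σ√T)
   = [ln(377.8595/210.4959) + (0.0322 + 0.5·0.2853²)·6.1591] / (0.2853·√6.1591)
   = [0.585056 + 0.448986] / 0.708044 = 1.460421
d₂ = d₁ − σ√T = 1.460421 − 0.708044 = 0.752377
N(d₁) = 0.927913,  N(d₂) = 0.774088,  e^(−rT) = 0.820105
E₀ = V₀·N(d₁) − D·e^(−rT)·N(d₂)
   = 377.8595·0.927913 − 210.4959·0.820105·0.774088 = 216.990891

E0=216.9909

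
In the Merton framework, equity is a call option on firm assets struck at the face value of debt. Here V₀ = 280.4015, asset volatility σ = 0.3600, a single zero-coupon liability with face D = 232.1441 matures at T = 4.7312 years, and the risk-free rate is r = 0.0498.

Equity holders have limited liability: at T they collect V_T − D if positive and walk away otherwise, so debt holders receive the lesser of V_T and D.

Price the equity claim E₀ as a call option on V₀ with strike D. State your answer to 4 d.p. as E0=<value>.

d₁ = [ln(V₀/D) + (r + σ²/2)T] / (σ√T)
   = [ln(280.4015/232.1441) + (0.0498 + 0.5·0.3600²)·4.7312] / (0.3600·√4.7312)
   = [0.188864 + 0.542196] / 0.783048 = 0.933608
d₂ = d₁ − σ√T = 0.933608 − 0.783048 = 0.150561
N(d₁) = 0.824747,  N(d₂) = 0.559839,  e^(−rT) = 0.790086
E₀ = V₀·N(d₁) − D·e^(−rT)·N(d₂)
   = 280.4015·0.824747 − 232.1441·0.790086·0.559839 = 128.578150

E0=128.5782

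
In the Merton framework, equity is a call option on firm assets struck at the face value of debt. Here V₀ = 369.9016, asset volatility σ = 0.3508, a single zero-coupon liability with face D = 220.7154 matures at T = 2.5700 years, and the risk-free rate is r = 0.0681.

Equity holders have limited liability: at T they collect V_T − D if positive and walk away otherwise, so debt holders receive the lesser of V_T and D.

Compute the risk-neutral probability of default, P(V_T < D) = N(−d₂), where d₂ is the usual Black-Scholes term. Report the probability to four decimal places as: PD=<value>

d₁ = [ln(V₀/D) + (r + σ²/2)T] / (σ√T)
   = [ln(369.9016/220.7154) + (0.0681 + 0.5·0.3508²)·2.5700] / (0.3508·√2.5700)
   = [0.516363 + 0.333150] / 0.562375 = 1.510580
d₂ = d₁ − σ√T = 1.510580 − 0.562375 = 0.948205
risk-neutral PD = N(−d₂) = N(-0.948205) = 0.171513

PD=0.1715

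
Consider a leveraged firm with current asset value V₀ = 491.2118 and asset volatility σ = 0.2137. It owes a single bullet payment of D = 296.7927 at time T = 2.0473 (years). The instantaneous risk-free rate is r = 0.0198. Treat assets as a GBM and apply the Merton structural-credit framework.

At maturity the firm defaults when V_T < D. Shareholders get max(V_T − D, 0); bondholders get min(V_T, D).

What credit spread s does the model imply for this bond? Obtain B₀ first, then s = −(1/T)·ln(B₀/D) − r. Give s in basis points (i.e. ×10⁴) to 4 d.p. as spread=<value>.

d₁ = [ln(V₀/D) + (r + σ²/2)T] / (σ√T)
   = [ln(491.2118/296.7927) + (0.0198 + 0.5·0.2137²)·2.0473] / (0.2137·√2.0473)
   = [0.503841 + 0.087284] / 0.305770 = 1.933235
d₂ = d₁ − σ√T = 1.933235 − 0.305770 = 1.627465
N(d₁) = 0.973396,  N(d₂) = 0.948181,  e^(−rT) = 0.960274
E₀ = V₀·N(d₁) − D·e^(−rT)·N(d₂)
   = 491.2118·0.973396 − 296.7927·0.960274·0.948181 = 207.910047
B₀ = V₀ − E₀ = 491.2118 − 207.910047 = 283.301753
spread = −(1/T)·ln(B₀/D) − r = −(1/2.0473)·ln(283.301753/296.7927) − 0.0198 = 0.00292325
in basis points: 0.00292325 × 10⁴ = 29.2325 bp

spread=29.2325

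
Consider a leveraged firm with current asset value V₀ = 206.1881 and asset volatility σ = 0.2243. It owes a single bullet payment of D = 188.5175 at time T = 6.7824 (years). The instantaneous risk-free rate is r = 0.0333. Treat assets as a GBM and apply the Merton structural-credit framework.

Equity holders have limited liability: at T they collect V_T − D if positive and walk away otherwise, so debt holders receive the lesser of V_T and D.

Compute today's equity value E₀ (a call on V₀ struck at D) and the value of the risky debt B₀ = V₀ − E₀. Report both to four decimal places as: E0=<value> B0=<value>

d₁ = [ln(V₀/D) + (r + σ²/2)T] / (σ√T)
   = [ln(206.1881/188.5175) + (0.0333 + 0.5·0.2243²)·6.7824] / (0.2243·√6.7824)
   = [0.089598 + 0.396467] / 0.584145 = 0.832096
d₂ = d₁ − σ√T = 0.832096 − 0.584145 = 0.247950
N(d₁) = 0.797323,  N(d₂) = 0.597914,  e^(−rT) = 0.797835
E₀ = V₀·N(d₁) − D·e^(−rT)·N(d₂)
   = 206.1881·0.797323 − 188.5175·0.797835·0.597914 = 74.468756
B₀ = V₀ − E₀ = 206.1881 − 74.468756 = 131.719344

E0=74.4688 B0=131.7193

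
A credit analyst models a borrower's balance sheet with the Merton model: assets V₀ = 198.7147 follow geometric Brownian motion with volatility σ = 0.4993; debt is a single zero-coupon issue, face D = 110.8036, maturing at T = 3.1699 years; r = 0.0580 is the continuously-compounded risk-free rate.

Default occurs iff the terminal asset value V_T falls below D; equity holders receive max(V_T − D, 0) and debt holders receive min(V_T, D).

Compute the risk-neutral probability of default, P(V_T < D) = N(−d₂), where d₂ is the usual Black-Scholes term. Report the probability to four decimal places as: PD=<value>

d₁ = [ln(V₀/D) + (r + σ²/2)T] / (σ√T)
   = [ln(198.7147/110.8036) + (0.0580 + 0.5·0.4993²)·3.1699] / (0.4993·√3.1699)
   = [0.584111 + 0.578983] / 0.888964 = 1.308370
d₂ = d₁ − σ√T = 1.308370 − 0.888964 = 0.419405
risk-neutral PD = N(−d₂) = N(-0.419405) = 0.337460

PD=0.3375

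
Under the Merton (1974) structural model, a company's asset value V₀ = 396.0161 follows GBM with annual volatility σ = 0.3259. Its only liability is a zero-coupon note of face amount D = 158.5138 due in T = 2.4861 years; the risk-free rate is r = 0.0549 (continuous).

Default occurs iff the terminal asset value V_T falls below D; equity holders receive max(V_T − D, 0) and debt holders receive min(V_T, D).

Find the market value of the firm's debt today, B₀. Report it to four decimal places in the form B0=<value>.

d₁ = [ln(V₀/D) + (r + σ²/2)T] / (σ√T)
   = [ln(396.0161/158.5138) + (0.0549 + 0.5·0.3259²)·2.4861] / (0.3259·√2.4861)
   = [0.915613 + 0.268512] / 0.513859 = 2.304380
d₂ = d₁ − σ√T = 2.304380 − 0.513859 = 1.790521
N(d₁) = 0.989399,  N(d₂) = 0.963315,  e^(−rT) = 0.872418
E₀ = V₀·N(d₁) − D·e^(−rT)·N(d₂)
   = 396.0161·0.989399 − 158.5138·0.872418·0.963315 = 258.601001
B₀ = V₀ − E₀ = 396.0161 − 258.601001 = 137.415099

B0=137.4151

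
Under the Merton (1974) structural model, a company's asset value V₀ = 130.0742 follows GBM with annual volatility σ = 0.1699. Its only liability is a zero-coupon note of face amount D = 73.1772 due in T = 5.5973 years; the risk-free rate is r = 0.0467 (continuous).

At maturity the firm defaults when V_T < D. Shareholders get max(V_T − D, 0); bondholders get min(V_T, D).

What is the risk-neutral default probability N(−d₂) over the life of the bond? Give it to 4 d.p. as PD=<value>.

PD=0.0300

d₁ = [ln(V₀/D) + (r + σ²/2)T] / (σ√T)
   = [ln(130.0742/73.1772) + (0.0467 + 0.5·0.1699²)·5.5973] / (0.1699·√5.5973)
   = [0.575221 + 0.342180] / 0.401960 = 2.282320
d₂ = d₁ − σ√T = 2.282320 − 0.401960 = 1.880360
risk-neutral PD = N(−d₂) = N(-1.880360) = 0.030030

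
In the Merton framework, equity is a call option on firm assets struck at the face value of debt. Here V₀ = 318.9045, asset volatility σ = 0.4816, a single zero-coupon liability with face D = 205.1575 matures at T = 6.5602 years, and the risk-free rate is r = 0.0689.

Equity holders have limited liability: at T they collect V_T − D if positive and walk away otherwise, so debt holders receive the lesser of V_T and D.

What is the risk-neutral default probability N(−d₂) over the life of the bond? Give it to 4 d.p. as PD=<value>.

PD=0.4573

d₁ = [ln(V₀/D) + (r + σ²/2)T] / (σ√T)
   = [ln(318.9045/205.1575) + (0.0689 + 0.5·0.4816²)·6.5602] / (0.4816·√6.5602)
   = [0.441114 + 1.212779] / 1.233517 = 1.340795
d₂ = d₁ − σ√T = 1.340795 − 1.233517 = 0.107279
risk-neutral PD = N(−d₂) = N(-0.107279) = 0.457284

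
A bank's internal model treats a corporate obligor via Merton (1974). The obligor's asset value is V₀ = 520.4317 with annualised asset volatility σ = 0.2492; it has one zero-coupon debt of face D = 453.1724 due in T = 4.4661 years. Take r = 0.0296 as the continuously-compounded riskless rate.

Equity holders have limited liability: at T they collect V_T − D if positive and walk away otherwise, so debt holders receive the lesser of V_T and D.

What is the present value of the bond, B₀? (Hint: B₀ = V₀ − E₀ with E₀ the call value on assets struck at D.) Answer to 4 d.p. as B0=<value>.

d₁ = [ln(V₀/D) + (r + σ²/2)T] / (σ√T)
   = [ln(520.4317/453.1724) + (0.0296 + 0.5·0.2492²)·4.4661] / (0.2492·√4.4661)
   = [0.138386 + 0.270870] / 0.526638 = 0.777111
d₂ = d₁ − σ√T = 0.777111 − 0.526638 = 0.250473
N(d₁) = 0.781453,  N(d₂) = 0.598889,  e^(−rT) = 0.876169
E₀ = V₀·N(d₁) − D·e^(−rT)·N(d₂)
   = 520.4317·0.781453 − 453.1724·0.876169·0.598889 = 168.900858
B₀ = V₀ − E₀ = 520.4317 − 168.900858 = 351.530842

B0=351.5308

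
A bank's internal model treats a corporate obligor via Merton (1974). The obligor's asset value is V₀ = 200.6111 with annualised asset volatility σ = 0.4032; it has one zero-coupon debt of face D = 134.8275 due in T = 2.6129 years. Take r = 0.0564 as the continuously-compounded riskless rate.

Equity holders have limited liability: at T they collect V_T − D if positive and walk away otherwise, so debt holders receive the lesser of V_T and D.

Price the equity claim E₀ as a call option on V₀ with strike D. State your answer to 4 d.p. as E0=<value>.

E0=95.1402

d₁ = [ln(V₀/D) + (r + σ²/2)T] / (σ√T)
   = [ln(200.6111/134.8275) + (0.0564 + 0.5·0.4032²)·2.6129] / (0.4032·√2.6129)
   = [0.397372 + 0.359757] / 0.651751 = 1.161685
d₂ = d₁ − σ√T = 1.161685 − 0.651751 = 0.509933
N(d₁) = 0.877318,  N(d₂) = 0.694951,  e^(−rT) = 0.862977
E₀ = V₀·N(d₁) − D·e^(−rT)·N(d₂)
   = 200.6111·0.877318 − 134.8275·0.862977·0.694951 = 95.140151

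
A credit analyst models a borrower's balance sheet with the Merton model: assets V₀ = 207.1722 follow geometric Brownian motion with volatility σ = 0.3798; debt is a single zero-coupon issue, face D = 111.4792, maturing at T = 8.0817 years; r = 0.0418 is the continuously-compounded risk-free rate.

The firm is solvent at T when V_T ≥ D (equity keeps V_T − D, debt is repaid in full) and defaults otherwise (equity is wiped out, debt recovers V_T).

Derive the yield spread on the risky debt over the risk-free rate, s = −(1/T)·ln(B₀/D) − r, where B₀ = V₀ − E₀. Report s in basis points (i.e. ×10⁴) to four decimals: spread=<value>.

spread=221.8361

d₁ = [ln(V₀/D) + (r + σ²/2)T] / (σ√T)
   = [ln(207.1722/111.4792) + (0.0418 + 0.5·0.3798²)·8.0817] / (0.3798·√8.0817)
   = [0.619712 + 0.920700] / 1.079708 = 1.426693
d₂ = d₁ − σ√T = 1.426693 − 1.079708 = 0.346985
N(d₁) = 0.923166,  N(d₂) = 0.635699,  e^(−rT) = 0.713327
E₀ = V₀·N(d₁) − D·e^(−rT)·N(d₂)
   = 207.1722·0.923166 − 111.4792·0.713327·0.635699 = 140.702800
B₀ = V₀ − E₀ = 207.1722 − 140.702800 = 66.469400
spread = −(1/T)·ln(B₀/D) − r = −(1/8.0817)·ln(66.469400/111.4792) − 0.0418 = 0.02218361
in basis points: 0.02218361 × 10⁴ = 221.8361 bp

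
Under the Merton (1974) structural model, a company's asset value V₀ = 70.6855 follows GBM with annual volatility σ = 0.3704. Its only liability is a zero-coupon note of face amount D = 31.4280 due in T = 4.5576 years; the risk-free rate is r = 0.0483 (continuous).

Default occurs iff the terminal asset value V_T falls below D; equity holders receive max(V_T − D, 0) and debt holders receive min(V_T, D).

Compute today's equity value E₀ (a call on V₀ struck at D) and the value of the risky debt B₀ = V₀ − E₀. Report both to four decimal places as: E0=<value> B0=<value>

d₁ = [ln(V₀/D) + (r + σ²/2)T] / (σ√T)
   = [ln(70.6855/31.4280) + (0.0483 + 0.5·0.3704²)·4.5576] / (0.3704·√4.5576)
   = [0.810541 + 0.532775] / 0.790750 = 1.698788
d₂ = d₁ − σ√T = 1.698788 − 0.790750 = 0.908038
N(d₁) = 0.955320,  N(d₂) = 0.818071,  e^(−rT) = 0.802413
E₀ = V₀·N(d₁) − D·e^(−rT)·N(d₂)
   = 70.6855·0.955320 − 31.4280·0.802413·0.818071 = 46.897000
B₀ = V₀ − E₀ = 70.6855 − 46.897000 = 23.788500

E0=46.8970 B0=23.7885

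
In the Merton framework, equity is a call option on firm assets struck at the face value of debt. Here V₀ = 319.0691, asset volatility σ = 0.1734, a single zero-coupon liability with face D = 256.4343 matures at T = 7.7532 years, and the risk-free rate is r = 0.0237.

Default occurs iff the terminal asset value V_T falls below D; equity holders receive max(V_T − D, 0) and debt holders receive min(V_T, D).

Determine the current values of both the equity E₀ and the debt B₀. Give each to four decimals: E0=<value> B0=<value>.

d₁ = [ln(V₀/D) + (r + σ²/2)T] / (σ√T)
   = [ln(319.0691/256.4343) + (0.0237 + 0.5·0.1734²)·7.7532] / (0.1734·√7.7532)
   = [0.218535 + 0.300311] / 0.482825 = 1.074605
d₂ = d₁ − σ√T = 1.074605 − 0.482825 = 0.591780
N(d₁) = 0.858724,  N(d₂) = 0.723001,  e^(−rT) = 0.832143
E₀ = V₀·N(d₁) − D·e^(−rT)·N(d₂)
   = 319.0691·0.858724 − 256.4343·0.832143·0.723001 = 119.711124
B₀ = V₀ − E₀ = 319.0691 − 119.711124 = 199.357976

E0=119.7111 B0=199.3580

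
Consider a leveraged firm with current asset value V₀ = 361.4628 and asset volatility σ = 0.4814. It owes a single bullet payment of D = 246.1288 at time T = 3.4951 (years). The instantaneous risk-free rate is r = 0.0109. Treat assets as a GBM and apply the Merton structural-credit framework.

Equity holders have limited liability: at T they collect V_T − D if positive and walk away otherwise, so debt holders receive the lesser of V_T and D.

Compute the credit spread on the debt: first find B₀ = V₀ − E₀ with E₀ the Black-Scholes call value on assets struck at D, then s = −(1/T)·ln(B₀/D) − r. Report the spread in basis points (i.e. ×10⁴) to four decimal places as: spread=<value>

d₁ = [ln(V₀/D) + (r + σ²/2)T] / (σ√T)
   = [ln(361.4628/246.1288) + (0.0109 + 0.5·0.4814²)·3.4951] / (0.4814·√3.4951)
   = [0.384304 + 0.443084] / 0.899986 = 0.919334
d₂ = d₁ − σ√T = 0.919334 − 0.899986 = 0.019348
N(d₁) = 0.821040,  N(d₂) = 0.507718,  e^(−rT) = 0.962620
E₀ = V₀·N(d₁) − D·e^(−rT)·N(d₂)
   = 361.4628·0.821040 − 246.1288·0.962620·0.507718 = 176.482360
B₀ = V₀ − E₀ = 361.4628 − 176.482360 = 184.980440
spread = −(1/T)·ln(B₀/D) − r = −(1/3.4951)·ln(184.980440/246.1288) − 0.0109 = 0.07081580
in basis points: 0.07081580 × 10⁴ = 708.1580 bp

spread=708.1580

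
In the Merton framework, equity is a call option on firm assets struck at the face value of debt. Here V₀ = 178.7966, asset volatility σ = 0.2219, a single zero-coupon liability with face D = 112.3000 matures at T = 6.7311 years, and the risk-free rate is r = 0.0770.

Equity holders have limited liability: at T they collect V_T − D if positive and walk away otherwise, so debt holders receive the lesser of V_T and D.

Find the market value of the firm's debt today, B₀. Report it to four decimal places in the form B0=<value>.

B0=65.7845

d₁ = [ln(V₀/D) + (r + σ²/2)T] / (σ√T)
   = [ln(178.7966/112.3000) + (0.0770 + 0.5·0.2219²)·6.7311] / (0.2219·√6.7311)
   = [0.465075 + 0.684013] / 0.575705 = 1.995965
d₂ = d₁ − σ√T = 1.995965 − 0.575705 = 1.420260
N(d₁) = 0.977031,  N(d₂) = 0.922234,  e^(−rT) = 0.595535
E₀ = V₀·N(d₁) − D·e^(−rT)·N(d₂)
   = 178.7966·0.977031 − 112.3000·0.595535·0.922234 = 113.012122
B₀ = V₀ − E₀ = 178.7966 − 113.012122 = 65.784478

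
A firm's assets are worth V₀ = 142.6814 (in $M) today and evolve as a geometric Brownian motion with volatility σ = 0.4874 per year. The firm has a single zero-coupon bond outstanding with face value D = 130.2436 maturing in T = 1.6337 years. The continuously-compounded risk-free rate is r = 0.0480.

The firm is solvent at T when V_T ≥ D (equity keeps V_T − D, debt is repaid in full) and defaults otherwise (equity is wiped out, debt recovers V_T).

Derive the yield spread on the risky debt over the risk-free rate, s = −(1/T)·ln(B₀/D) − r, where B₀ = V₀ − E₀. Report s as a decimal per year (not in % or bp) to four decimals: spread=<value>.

d₁ = [ln(V₀/D) + (r + σ²/2)T] / (σ√T)
   = [ln(142.6814/130.2436) + (0.0480 + 0.5·0.4874²)·1.6337] / (0.4874·√1.6337)
   = [0.091208 + 0.272467] / 0.622977 = 0.583770
d₂ = d₁ − σ√T = 0.583770 − 0.622977 = -0.039206
N(d₁) = 0.720313,  N(d₂) = 0.484363,  e^(−rT) = 0.924578
E₀ = V₀·N(d₁) − D·e^(−rT)·N(d₂)
   = 142.6814·0.720313 − 130.2436·0.924578·0.484363 = 44.448022
B₀ = V₀ − E₀ = 142.6814 − 44.448022 = 98.233378
spread = −(1/T)·ln(B₀/D) − r = −(1/1.6337)·ln(98.233378/130.2436) − 0.0480 = 0.12465133

spread=0.1247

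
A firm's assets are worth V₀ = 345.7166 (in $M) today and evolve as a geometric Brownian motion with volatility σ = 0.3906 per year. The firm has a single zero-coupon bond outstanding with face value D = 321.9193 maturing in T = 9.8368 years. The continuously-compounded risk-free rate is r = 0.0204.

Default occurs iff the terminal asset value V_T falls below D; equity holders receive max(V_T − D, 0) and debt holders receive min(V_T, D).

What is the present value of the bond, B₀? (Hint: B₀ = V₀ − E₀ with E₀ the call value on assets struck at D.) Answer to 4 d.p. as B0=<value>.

d₁ = [ln(V₀/D) + (r + σ²/2)T] / (σ√T)
   = [ln(345.7166/321.9193) + (0.0204 + 0.5·0.3906²)·9.8368] / (0.3906·√9.8368)
   = [0.071318 + 0.951063] / 1.225065 = 0.834553
d₂ = d₁ − σ√T = 0.834553 − 1.225065 = -0.390512
N(d₁) = 0.798015,  N(d₂) = 0.348079,  e^(−rT) = 0.818182
E₀ = V₀·N(d₁) − D·e^(−rT)·N(d₂)
   = 345.7166·0.798015 − 321.9193·0.818182·0.348079 = 184.207130
B₀ = V₀ − E₀ = 345.7166 − 184.207130 = 161.509470

B0=161.5095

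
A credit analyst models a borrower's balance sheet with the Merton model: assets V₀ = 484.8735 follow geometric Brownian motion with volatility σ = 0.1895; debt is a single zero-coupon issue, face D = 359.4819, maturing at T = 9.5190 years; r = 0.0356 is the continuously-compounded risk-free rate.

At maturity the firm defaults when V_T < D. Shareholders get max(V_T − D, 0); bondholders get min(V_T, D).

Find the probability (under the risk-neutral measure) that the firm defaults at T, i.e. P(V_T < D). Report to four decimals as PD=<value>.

d₁ = [ln(V₀/D) + (r + σ²/2)T] / (σ√T)
   = [ln(484.8735/359.4819) + (0.0356 + 0.5·0.1895²)·9.5190] / (0.1895·√9.5190)
   = [0.299224 + 0.509791] / 0.584662 = 1.383732
d₂ = d₁ − σ√T = 1.383732 − 0.584662 = 0.799070
risk-neutral PD = N(−d₂) = N(-0.799070) = 0.212125

PD=0.2121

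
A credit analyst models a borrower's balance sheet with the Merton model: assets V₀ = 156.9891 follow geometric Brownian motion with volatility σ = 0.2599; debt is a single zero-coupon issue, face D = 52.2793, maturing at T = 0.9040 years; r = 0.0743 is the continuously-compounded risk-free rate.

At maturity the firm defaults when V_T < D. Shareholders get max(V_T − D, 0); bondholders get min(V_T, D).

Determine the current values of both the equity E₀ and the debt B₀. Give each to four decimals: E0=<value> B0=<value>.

d₁ = [ln(V₀/D) + (r + σ²/2)T] / (σ√T)
   = [ln(156.9891/52.2793) + (0.0743 + 0.5·0.2599²)·0.9040] / (0.2599·√0.9040)
   = [1.099576 + 0.097699] / 0.247110 = 4.845107
d₂ = d₁ − σ√T = 4.845107 − 0.247110 = 4.597997
N(d₁) = 0.999999,  N(d₂) = 0.999998,  e^(−rT) = 0.935039
E₀ = V₀·N(d₁) − D·e^(−rT)·N(d₂)
   = 156.9891·0.999999 − 52.2793·0.935039·0.999998 = 108.105928
B₀ = V₀ − E₀ = 156.9891 − 108.105928 = 48.883172

E0=108.1059 B0=48.8832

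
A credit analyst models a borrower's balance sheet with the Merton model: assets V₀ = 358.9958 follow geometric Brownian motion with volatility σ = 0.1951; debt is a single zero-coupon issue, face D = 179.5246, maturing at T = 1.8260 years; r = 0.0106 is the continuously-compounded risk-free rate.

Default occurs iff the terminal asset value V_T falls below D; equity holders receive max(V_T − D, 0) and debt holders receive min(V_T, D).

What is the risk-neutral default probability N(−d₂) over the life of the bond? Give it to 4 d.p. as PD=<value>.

d₁ = [ln(V₀/D) + (r + σ²/2)T] / (σ√T)
   = [ln(358.9958/179.5246) + (0.0106 + 0.5·0.1951²)·1.8260] / (0.1951·√1.8260)
   = [0.692998 + 0.054108] / 0.263638 = 2.833837
d₂ = d₁ − σ√T = 2.833837 − 0.263638 = 2.570199
risk-neutral PD = N(−d₂) = N(-2.570199) = 0.005082

PD=0.0051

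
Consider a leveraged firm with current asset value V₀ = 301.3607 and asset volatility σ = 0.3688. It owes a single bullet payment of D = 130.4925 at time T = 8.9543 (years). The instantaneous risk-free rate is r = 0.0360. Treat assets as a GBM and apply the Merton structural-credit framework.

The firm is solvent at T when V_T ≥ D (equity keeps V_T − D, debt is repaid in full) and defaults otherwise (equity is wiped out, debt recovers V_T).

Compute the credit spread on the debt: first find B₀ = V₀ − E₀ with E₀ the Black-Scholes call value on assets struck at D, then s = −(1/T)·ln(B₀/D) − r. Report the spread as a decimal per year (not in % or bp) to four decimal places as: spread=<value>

spread=0.0162

d₁ = [ln(V₀/D) + (r + σ²/2)T] / (σ√T)
   = [ln(301.3607/130.4925) + (0.0360 + 0.5·0.3688²)·8.9543] / (0.3688·√8.9543)
   = [0.836992 + 0.931307] / 1.103587 = 1.602319
d₂ = d₁ − σ√T = 1.602319 − 1.103587 = 0.498732
N(d₁) = 0.945458,  N(d₂) = 0.691016,  e^(−rT) = 0.724441
E₀ = V₀·N(d₁) − D·e^(−rT)·N(d₂)
   = 301.3607·0.945458 − 130.4925·0.724441·0.691016 = 219.599146
B₀ = V₀ − E₀ = 301.3607 − 219.599146 = 81.761554
spread = −(1/T)·ln(B₀/D) − r = −(1/8.9543)·ln(81.761554/130.4925) − 0.0360 = 0.01621052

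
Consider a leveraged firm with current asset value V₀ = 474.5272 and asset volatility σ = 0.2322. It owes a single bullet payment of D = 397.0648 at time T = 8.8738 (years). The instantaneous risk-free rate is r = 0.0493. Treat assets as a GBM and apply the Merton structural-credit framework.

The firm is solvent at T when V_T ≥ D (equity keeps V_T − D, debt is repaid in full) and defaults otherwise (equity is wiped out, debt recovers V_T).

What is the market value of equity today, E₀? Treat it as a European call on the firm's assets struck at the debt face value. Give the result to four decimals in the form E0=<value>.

d₁ = [ln(V₀/D) + (r + σ²/2)T] / (σ√T)
   = [ln(474.5272/397.0648) + (0.0493 + 0.5·0.2322²)·8.8738] / (0.2322·√8.8738)
   = [0.178219 + 0.676702] / 0.691699 = 1.235974
d₂ = d₁ − σ√T = 1.235974 − 0.691699 = 0.544275
N(d₁) = 0.891766,  N(d₂) = 0.706874,  e^(−rT) = 0.645663
E₀ = V₀·N(d₁) − D·e^(−rT)·N(d₂)
   = 474.5272·0.891766 − 397.0648·0.645663·0.706874 = 241.945999

E0=241.9460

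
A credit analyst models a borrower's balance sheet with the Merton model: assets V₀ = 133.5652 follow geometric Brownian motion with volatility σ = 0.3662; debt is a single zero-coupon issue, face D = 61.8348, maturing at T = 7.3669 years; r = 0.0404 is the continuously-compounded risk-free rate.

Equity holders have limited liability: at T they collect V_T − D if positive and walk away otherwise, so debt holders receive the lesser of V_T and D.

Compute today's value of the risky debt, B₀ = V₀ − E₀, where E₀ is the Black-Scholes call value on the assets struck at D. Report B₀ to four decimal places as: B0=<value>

d₁ = [ln(V₀/D) + (r + σ²/2)T] / (σ√T)
   = [ln(133.5652/61.8348) + (0.0404 + 0.5·0.3662²)·7.3669] / (0.3662·√7.3669)
   = [0.770123 + 0.791582] / 0.993941 = 1.571225
d₂ = d₁ − σ√T = 1.571225 − 0.993941 = 0.577284
N(d₁) = 0.941935,  N(d₂) = 0.718126,  e^(−rT) = 0.742581
E₀ = V₀·N(d₁) − D·e^(−rT)·N(d₂)
   = 133.5652·0.941935 − 61.8348·0.742581·0.718126 = 92.835246
B₀ = V₀ − E₀ = 133.5652 − 92.835246 = 40.729954

B0=40.7300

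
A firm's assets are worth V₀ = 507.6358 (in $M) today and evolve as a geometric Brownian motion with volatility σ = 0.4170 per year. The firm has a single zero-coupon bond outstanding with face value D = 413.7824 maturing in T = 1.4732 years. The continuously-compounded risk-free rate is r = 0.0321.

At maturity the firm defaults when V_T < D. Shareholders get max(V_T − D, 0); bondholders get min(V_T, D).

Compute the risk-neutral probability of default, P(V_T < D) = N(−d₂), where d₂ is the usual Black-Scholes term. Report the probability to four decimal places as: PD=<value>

PD=0.4035

d₁ = [ln(V₀/D) + (r + σ²/2)T] / (σ√T)
   = [ln(507.6358/413.7824) + (0.0321 + 0.5·0.4170²)·1.4732] / (0.4170·√1.4732)
   = [0.204424 + 0.175376] / 0.506136 = 0.750393
d₂ = d₁ − σ√T = 0.750393 − 0.506136 = 0.244257
risk-neutral PD = N(−d₂) = N(-0.244257) = 0.403516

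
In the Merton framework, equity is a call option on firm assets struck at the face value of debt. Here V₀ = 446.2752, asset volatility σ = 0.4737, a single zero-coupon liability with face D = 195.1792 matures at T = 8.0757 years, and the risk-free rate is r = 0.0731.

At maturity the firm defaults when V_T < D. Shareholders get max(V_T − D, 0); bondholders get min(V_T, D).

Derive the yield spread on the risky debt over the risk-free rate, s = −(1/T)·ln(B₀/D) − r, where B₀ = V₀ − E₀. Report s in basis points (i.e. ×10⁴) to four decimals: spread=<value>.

d₁ = [ln(V₀/D) + (r + σ²/2)T] / (σ√T)
   = [ln(446.2752/195.1792) + (0.0731 + 0.5·0.4737²)·8.0757] / (0.4737·√8.0757)
   = [0.827018 + 1.496394] / 1.346150 = 1.725968
d₂ = d₁ − σ√T = 1.725968 − 1.346150 = 0.379818
N(d₁) = 0.957823,  N(d₂) = 0.647960,  e^(−rT) = 0.554142
E₀ = V₀·N(d₁) − D·e^(−rT)·N(d₂)
   = 446.2752·0.957823 − 195.1792·0.554142·0.647960 = 357.371417
B₀ = V₀ − E₀ = 446.2752 − 357.371417 = 88.903783
spread = −(1/T)·ln(B₀/D) − r = −(1/8.0757)·ln(88.903783/195.1792) − 0.0731 = 0.02427403
in basis points: 0.02427403 × 10⁴ = 242.7403 bp

spread=242.7403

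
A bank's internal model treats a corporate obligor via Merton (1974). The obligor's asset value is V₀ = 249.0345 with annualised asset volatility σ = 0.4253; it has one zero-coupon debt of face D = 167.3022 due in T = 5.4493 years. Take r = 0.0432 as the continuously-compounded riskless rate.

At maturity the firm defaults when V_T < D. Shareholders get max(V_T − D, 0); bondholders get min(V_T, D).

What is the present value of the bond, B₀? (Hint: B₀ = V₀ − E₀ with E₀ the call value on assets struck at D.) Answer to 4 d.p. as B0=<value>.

B0=105.5027

d₁ = [ln(V₀/D) + (r + σ²/2)T] / (σ√T)
   = [ln(249.0345/167.3022) + (0.0432 + 0.5·0.4253²)·5.4493] / (0.4253·√5.4493)
   = [0.397790 + 0.728245] / 0.992809 = 1.134190
d₂ = d₁ − σ√T = 1.134190 − 0.992809 = 0.141381
N(d₁) = 0.871643,  N(d₂) = 0.556216,  e^(−rT) = 0.790247
E₀ = V₀·N(d₁) − D·e^(−rT)·N(d₂)
   = 249.0345·0.871643 − 167.3022·0.790247·0.556216 = 143.531791
B₀ = V₀ − E₀ = 249.0345 − 143.531791 = 105.502709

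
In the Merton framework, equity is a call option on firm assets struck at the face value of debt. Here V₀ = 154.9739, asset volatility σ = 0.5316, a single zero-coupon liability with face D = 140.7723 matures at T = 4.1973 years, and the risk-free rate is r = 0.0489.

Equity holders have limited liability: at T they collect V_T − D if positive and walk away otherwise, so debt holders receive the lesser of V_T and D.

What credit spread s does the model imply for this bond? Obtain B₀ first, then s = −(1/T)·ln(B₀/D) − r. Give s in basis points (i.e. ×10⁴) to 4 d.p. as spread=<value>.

spread=945.1887

d₁ = [ln(V₀/D) + (r + σ²/2)T] / (σ√T)
   = [ln(154.9739/140.7723) + (0.0489 + 0.5·0.5316²)·4.1973] / (0.5316·√4.1973)
   = [0.096113 + 0.798323] / 1.089106 = 0.821258
d₂ = d₁ − σ√T = 0.821258 − 1.089106 = -0.267848
N(d₁) = 0.794250,  N(d₂) = 0.394408,  e^(−rT) = 0.814445
E₀ = V₀·N(d₁) − D·e^(−rT)·N(d₂)
   = 154.9739·0.794250 − 140.7723·0.814445·0.394408 = 77.868628
B₀ = V₀ − E₀ = 154.9739 − 77.868628 = 77.105272
spread = −(1/T)·ln(B₀/D) − r = −(1/4.1973)·ln(77.105272/140.7723) − 0.0489 = 0.09451887
in basis points: 0.09451887 × 10⁴ = 945.1887 bp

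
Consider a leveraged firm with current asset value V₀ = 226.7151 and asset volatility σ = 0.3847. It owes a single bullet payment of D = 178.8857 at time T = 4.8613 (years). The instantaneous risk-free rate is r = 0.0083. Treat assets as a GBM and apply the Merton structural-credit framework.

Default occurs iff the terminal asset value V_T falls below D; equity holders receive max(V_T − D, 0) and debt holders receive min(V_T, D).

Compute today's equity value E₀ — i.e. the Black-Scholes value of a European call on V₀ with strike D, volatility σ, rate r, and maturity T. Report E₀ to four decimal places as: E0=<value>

d₁ = [ln(V₀/D) + (r + σ²/2)T] / (σ√T)
   = [ln(226.7151/178.8857) + (0.0083 + 0.5·0.3847²)·4.8613] / (0.3847·√4.8613)
   = [0.236947 + 0.400071] / 0.848200 = 0.751023
d₂ = d₁ − σ√T = 0.751023 − 0.848200 = -0.097177
N(d₁) = 0.773681,  N(d₂) = 0.461293,  e^(−rT) = 0.960454
E₀ = V₀·N(d₁) − D·e^(−rT)·N(d₂)
   = 226.7151·0.773681 − 178.8857·0.960454·0.461293 = 96.149637

E0=96.1496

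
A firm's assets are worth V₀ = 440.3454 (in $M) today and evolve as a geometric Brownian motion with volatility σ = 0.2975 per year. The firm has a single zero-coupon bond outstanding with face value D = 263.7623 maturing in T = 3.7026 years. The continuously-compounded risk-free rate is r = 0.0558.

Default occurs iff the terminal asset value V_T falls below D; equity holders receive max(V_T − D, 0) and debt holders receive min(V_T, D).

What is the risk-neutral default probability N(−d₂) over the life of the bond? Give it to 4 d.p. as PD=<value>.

PD=0.1660

d₁ = [ln(V₀/D) + (r + σ²/2)T] / (σ√T)
   = [ln(440.3454/263.7623) + (0.0558 + 0.5·0.2975²)·3.7026] / (0.2975·√3.7026)
   = [0.512511 + 0.370457] / 0.572454 = 1.542427
d₂ = d₁ − σ√T = 1.542427 − 0.572454 = 0.969973
risk-neutral PD = N(−d₂) = N(-0.969973) = 0.166030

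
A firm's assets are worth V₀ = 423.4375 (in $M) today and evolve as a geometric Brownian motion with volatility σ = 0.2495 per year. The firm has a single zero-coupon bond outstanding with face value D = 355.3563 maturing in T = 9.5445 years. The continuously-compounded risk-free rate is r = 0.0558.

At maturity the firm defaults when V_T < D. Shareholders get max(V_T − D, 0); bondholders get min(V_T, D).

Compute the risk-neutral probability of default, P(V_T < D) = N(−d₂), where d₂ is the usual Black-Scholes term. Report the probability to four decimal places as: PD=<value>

d₁ = [ln(V₀/D) + (r + σ²/2)T] / (σ√T)
   = [ln(423.4375/355.3563) + (0.0558 + 0.5·0.2495²)·9.5445] / (0.2495·√9.5445)
   = [0.175285 + 0.829657] / 0.770810 = 1.303748
d₂ = d₁ − σ√T = 1.303748 − 0.770810 = 0.532939
risk-neutral PD = N(−d₂) = N(-0.532939) = 0.297038

PD=0.2970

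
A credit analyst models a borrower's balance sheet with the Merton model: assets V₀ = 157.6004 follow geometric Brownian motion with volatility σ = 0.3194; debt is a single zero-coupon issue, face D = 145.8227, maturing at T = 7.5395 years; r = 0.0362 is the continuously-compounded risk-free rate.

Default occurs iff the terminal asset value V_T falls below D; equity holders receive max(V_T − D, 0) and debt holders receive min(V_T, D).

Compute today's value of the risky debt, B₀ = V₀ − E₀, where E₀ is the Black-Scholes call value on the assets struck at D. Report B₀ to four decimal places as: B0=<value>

B0=85.4492

d₁ = [ln(V₀/D) + (r + σ²/2)T] / (σ√T)
   = [ln(157.6004/145.8227) + (0.0362 + 0.5·0.3194²)·7.5395] / (0.3194·√7.5395)
   = [0.077671 + 0.657506] / 0.877013 = 0.838274
d₂ = d₁ − σ√T = 0.838274 − 0.877013 = -0.038740
N(d₁) = 0.799062,  N(d₂) = 0.484549,  e^(−rT) = 0.761146
E₀ = V₀·N(d₁) − D·e^(−rT)·N(d₂)
   = 157.6004·0.799062 − 145.8227·0.761146·0.484549 = 72.151163
B₀ = V₀ − E₀ = 157.6004 − 72.151163 = 85.449237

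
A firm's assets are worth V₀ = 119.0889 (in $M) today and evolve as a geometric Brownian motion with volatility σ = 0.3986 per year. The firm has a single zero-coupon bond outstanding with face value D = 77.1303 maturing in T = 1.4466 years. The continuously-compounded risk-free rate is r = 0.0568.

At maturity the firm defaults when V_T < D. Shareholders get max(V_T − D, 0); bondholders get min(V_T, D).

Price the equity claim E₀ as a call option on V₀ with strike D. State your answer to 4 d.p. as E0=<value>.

d₁ = [ln(V₀/D) + (r + σ²/2)T] / (σ√T)
   = [ln(119.0889/77.1303) + (0.0568 + 0.5·0.3986²)·1.4466] / (0.3986·√1.4466)
   = [0.434374 + 0.197086] / 0.479415 = 1.317148
d₂ = d₁ − σ√T = 1.317148 − 0.479415 = 0.837733
N(d₁) = 0.906105,  N(d₂) = 0.798910,  e^(−rT) = 0.921118
E₀ = V₀·N(d₁) − D·e^(−rT)·N(d₂)
   = 119.0889·0.906105 − 77.1303·0.921118·0.798910 = 51.147668

E0=51.1477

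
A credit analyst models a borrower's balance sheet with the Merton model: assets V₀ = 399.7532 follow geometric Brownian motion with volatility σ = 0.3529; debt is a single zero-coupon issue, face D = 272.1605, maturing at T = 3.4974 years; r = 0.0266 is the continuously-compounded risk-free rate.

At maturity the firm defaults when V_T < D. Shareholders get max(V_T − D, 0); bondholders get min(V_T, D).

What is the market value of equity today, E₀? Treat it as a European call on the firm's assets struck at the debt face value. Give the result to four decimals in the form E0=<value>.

d₁ = [ln(V₀/D) + (r + σ²/2)T] / (σ√T)
   = [ln(399.7532/272.1605) + (0.0266 + 0.5·0.3529²)·3.4974] / (0.3529·√3.4974)
   = [0.384455 + 0.310811] / 0.659970 = 1.053482
d₂ = d₁ − σ√T = 1.053482 − 0.659970 = 0.393512
N(d₁) = 0.853940,  N(d₂) = 0.653029,  e^(−rT) = 0.911165
E₀ = V₀·N(d₁) − D·e^(−rT)·N(d₂)
   = 399.7532·0.853940 − 272.1605·0.911165·0.653029 = 179.424916

E0=179.4249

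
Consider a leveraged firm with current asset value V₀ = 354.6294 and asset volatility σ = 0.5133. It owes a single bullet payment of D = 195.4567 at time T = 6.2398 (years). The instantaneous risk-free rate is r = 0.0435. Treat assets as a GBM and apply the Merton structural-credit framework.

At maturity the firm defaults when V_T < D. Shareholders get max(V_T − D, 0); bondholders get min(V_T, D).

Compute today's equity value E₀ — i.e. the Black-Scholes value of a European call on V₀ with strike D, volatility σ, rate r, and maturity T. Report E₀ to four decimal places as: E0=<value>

d₁ = [ln(V₀/D) + (r + σ²/2)T] / (σ√T)
   = [ln(354.6294/195.4567) + (0.0435 + 0.5·0.5133²)·6.2398] / (0.5133·√6.2398)
   = [0.595734 + 1.093453] / 1.282202 = 1.317411
d₂ = d₁ − σ√T = 1.317411 − 1.282202 = 0.035208
N(d₁) = 0.906150,  N(d₂) = 0.514043,  e^(−rT) = 0.762288
E₀ = V₀·N(d₁) − D·e^(−rT)·N(d₂)
   = 354.6294·0.906150 − 195.4567·0.762288·0.514043 = 244.757790

E0=244.7578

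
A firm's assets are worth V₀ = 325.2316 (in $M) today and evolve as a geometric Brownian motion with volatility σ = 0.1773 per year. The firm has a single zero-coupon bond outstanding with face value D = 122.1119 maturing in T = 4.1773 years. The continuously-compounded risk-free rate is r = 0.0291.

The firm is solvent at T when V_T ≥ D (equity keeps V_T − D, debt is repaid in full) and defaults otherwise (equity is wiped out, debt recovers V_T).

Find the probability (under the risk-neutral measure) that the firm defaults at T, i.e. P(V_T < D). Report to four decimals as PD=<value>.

d₁ = [ln(V₀/D) + (r + σ²/2)T] / (σ√T)
   = [ln(325.2316/122.1119) + (0.0291 + 0.5·0.1773²)·4.1773] / (0.1773·√4.1773)
   = [0.979600 + 0.187217] / 0.362374 = 3.219927
d₂ = d₁ − σ√T = 3.219927 − 0.362374 = 2.857553
risk-neutral PD = N(−d₂) = N(-2.857553) = 0.002135

PD=0.0021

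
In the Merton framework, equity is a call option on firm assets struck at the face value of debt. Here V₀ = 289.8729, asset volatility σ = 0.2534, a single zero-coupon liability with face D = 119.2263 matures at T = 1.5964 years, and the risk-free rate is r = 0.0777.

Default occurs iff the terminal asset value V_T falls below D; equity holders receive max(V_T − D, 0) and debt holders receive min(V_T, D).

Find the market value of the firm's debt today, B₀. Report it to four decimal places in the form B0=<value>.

B0=105.3061

d₁ = [ln(V₀/D) + (r + σ²/2)T] / (σ√T)
   = [ln(289.8729/119.2263) + (0.0777 + 0.5·0.2534²)·1.5964] / (0.2534·√1.5964)
   = [0.888419 + 0.175294] / 0.320168 = 3.322363
d₂ = d₁ − σ√T = 3.322363 − 0.320168 = 3.002195
N(d₁) = 0.999554,  N(d₂) = 0.998660,  e^(−rT) = 0.883344
E₀ = V₀·N(d₁) − D·e^(−rT)·N(d₂)
   = 289.8729·0.999554 − 119.2263·0.883344·0.998660 = 184.566811
B₀ = V₀ − E₀ = 289.8729 − 184.566811 = 105.306089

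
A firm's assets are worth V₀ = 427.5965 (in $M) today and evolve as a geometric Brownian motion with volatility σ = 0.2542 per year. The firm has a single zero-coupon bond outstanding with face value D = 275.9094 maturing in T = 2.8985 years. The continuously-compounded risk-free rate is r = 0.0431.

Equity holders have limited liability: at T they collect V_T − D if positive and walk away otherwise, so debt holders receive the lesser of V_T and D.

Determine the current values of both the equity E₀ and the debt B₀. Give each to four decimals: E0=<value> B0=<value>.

E0=190.3319 B0=237.2646

d₁ = [ln(V₀/D) + (r + σ²/2)T] / (σ√T)
   = [ln(427.5965/275.9094) + (0.0431 + 0.5·0.2542²)·2.8985] / (0.2542·√2.8985)
   = [0.438107 + 0.218572] / 0.432775 = 1.517370
d₂ = d₁ − σ√T = 1.517370 − 0.432775 = 1.084595
N(d₁) = 0.935413,  N(d₂) = 0.860949,  e^(−rT) = 0.882563
E₀ = V₀·N(d₁) − D·e^(−rT)·N(d₂)
   = 427.5965·0.935413 − 275.9094·0.882563·0.860949 = 190.331939
B₀ = V₀ − E₀ = 427.5965 − 190.331939 = 237.264561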